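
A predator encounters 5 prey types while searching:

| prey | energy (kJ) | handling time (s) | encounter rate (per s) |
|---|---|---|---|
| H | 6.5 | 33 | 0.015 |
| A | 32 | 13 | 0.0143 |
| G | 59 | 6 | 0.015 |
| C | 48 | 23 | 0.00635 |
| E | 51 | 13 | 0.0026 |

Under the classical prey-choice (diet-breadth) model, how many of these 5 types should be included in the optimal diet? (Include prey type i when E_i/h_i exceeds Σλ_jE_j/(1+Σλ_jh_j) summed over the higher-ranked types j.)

E/h in descending order: G 9.83, E 3.92, A 2.46, C 2.09, H 0.197 kJ/s. The optimal diet is the largest prefix of this list for which every included type satisfies E_i/h_i > R on the types above it.
Rate on top 1: 0.8119. E: 3.92 > 0.8119 → include.
Rate on top 2: 0.9055. A: 2.46 > 0.9055 → include.
Rate on top 3: 1.126. C: 2.09 > 1.126 → include.
Rate on top 4: 1.223. H: 0.197 < 1.223 → exclude; stop.
Optimal diet: G, E, A, C — 4 of 5 types.

4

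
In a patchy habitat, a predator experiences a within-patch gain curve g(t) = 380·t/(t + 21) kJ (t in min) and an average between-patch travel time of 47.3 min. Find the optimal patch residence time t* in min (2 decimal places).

31.52 min

Maximise g(t)/(T+t): set derivative to zero → g'(t)(T+t) = g(t).
g'(t) = 380·21/(t + 21)². Setting 380·21/(t+21)² = 380t/[(t+21)(47.3+t)] gives 21(47.3+t) = t(t+21), so t² = 21×47.3 = 993.3.
t* = √993.3 = 31.52 min.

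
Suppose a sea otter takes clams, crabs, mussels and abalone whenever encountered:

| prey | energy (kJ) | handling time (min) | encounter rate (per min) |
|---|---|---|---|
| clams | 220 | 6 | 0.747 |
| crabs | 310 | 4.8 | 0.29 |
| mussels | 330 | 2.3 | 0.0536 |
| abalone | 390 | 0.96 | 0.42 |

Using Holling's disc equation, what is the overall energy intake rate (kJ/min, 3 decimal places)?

R = Σλ_iE_i / (1 + Σλ_ih_i)
Numerator: 0.747×220 + 0.29×310 + 0.0536×330 + 0.42×390 = 435.7
Denominator: 1 + 0.747×6 + 0.29×4.8 + 0.0536×2.3 + 0.42×0.96 = 7.4
R = 435.7/7.4 = 58.88 kJ/min

58.878 kJ/min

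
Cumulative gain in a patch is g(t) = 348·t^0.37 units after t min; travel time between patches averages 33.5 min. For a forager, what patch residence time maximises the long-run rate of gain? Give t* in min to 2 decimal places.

Maximise g(t)/(T+t): set derivative to zero → g'(t)(T+t) = g(t).
g'(t) = 0.37·348·t^-0.63. Setting 0.37·348·t^-0.63 = 348·t^0.37/(33.5+t) gives 0.37(33.5+t) = t, so 0.63·t = 0.37×33.5.
t* = 0.37×33.5/0.63 = 19.67 min.

19.67 min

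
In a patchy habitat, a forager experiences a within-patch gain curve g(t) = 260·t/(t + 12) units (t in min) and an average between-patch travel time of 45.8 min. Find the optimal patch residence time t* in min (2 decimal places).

23.44 min

Maximise g(t)/(T+t): set derivative to zero → g'(t)(T+t) = g(t).
g'(t) = 260·12/(t + 12)². Setting 260·12/(t+12)² = 260t/[(t+12)(45.8+t)] gives 12(45.8+t) = t(t+12), so t² = 12×45.8 = 549.6.
t* = √549.6 = 23.44 min.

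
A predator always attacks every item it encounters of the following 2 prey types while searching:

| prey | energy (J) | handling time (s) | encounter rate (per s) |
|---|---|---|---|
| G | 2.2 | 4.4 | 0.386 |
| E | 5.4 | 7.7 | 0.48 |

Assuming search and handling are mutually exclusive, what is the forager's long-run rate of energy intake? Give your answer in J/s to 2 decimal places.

0.54 J/s

R = (0.386×2.2 + 0.48×5.4) / (1 + 0.386×4.4 + 0.48×7.7) = 3.441/6.394 = 0.5382 J/s.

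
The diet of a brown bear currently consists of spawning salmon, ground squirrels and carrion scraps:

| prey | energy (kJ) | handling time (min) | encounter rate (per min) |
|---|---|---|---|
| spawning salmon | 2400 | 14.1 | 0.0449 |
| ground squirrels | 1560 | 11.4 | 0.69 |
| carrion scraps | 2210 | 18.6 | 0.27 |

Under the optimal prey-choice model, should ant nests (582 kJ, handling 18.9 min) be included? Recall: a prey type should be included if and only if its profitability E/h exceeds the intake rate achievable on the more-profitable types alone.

On spawning salmon, ground squirrels and carrion scraps alone, R = ΣλE/(1+Σλh) = 1781/14.52 = 122.6 kJ/min.
ant nests: E/h = 582/18.9 = 30.79 kJ/min.
30.79 < 122.6, so adding ant nests would lower the average — exclude it.

No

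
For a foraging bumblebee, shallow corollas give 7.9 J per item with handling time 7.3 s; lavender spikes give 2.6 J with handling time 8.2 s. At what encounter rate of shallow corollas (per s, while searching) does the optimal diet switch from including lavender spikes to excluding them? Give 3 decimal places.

0.057 per s

At the threshold, the rate on shallow corollas alone equals the profitability of lavender spikes: λ·7.9/(1 + λ·7.3) = 2.6/8.2 = 0.3171.
Rearranging, λ(7.9 − 0.3171×7.3) = 0.3171, so λ = 0.3171/5.585 = 0.05677 per s.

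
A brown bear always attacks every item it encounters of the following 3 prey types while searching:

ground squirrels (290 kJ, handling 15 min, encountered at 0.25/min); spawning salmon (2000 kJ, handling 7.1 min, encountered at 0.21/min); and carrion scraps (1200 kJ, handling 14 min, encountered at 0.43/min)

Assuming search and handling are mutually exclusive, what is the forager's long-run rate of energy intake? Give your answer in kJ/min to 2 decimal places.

82.25 kJ/min

R = Σλ_iE_i / (1 + Σλ_ih_i)
Numerator: 0.25×290 + 0.21×2000 + 0.43×1200 = 1008
Denominator: 1 + 0.25×15 + 0.21×7.1 + 0.43×14 = 12.26
R = 1008/12.26 = 82.25 kJ/min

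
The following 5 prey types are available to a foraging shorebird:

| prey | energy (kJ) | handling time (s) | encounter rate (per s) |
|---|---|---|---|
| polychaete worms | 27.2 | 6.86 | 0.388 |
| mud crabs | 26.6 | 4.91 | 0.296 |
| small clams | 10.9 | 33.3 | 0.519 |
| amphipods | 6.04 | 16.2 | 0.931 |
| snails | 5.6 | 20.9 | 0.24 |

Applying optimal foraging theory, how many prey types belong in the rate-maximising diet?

E/h in descending order: mud crabs 5.42, polychaete worms 3.97, amphipods 0.373, small clams 0.327, snails 0.268 kJ/s. The optimal diet is the largest prefix of this list for which every included type satisfies E_i/h_i > R on the types above it.
Rate on top 1: 3.209. polychaete worms: 3.97 > 3.209 → include.
Rate on top 2: 3.603. amphipods: 0.373 < 3.603 → exclude; stop.
Optimal diet: mud crabs, polychaete worms — 2 of 5 types.

2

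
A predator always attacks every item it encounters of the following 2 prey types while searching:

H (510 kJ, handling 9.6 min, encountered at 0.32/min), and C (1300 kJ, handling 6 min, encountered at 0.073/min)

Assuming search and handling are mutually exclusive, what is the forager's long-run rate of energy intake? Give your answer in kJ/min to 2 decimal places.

57.23 kJ/min

R = Σλ_iE_i / (1 + Σλ_ih_i)
Numerator: 0.32×510 + 0.073×1300 = 258.1
Denominator: 1 + 0.32×9.6 + 0.073×6 = 4.51
R = 258.1/4.51 = 57.23 kJ/min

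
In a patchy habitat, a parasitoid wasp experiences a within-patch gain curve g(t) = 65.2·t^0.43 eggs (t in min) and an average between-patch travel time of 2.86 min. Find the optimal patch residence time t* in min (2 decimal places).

2.16 min

By the marginal value theorem, leave when the instantaneous gain rate g'(t) equals the habitat-wide average g(t)/(T + t).
g'(t) = 0.43·65.2·t^-0.57. Setting 0.43·65.2·t^-0.57 = 65.2·t^0.43/(2.86+t) gives 0.43(2.86+t) = t, so 0.57·t = 0.43×2.86.
t* = 0.43×2.86/0.57 = 2.158 min.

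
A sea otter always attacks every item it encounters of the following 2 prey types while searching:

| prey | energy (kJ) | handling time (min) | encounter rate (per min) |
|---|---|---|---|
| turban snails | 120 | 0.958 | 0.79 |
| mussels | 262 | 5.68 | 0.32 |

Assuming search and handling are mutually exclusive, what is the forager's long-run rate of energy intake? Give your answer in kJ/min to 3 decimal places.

49.977 kJ/min

R = Σλ_iE_i / (1 + Σλ_ih_i)
Numerator: 0.79×120 + 0.32×262 = 178.6
Denominator: 1 + 0.79×0.958 + 0.32×5.68 = 3.574
R = 178.6/3.574 = 49.98 kJ/min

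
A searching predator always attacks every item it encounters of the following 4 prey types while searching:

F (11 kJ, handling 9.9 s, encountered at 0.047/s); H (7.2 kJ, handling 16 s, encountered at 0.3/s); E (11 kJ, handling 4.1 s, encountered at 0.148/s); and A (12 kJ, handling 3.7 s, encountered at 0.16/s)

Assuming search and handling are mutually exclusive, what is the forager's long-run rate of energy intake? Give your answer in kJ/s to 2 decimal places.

Energy encountered per unit search time: 0.047×11 + 0.3×7.2 + 0.148×11 + 0.16×12 = 6.225 kJ/s.
Handling time per unit search time: 0.047×9.9 + 0.3×16 + 0.148×4.1 + 0.16×3.7 = 6.464.
Rate = 6.225/(1 + 6.464) = 0.834 kJ/s.

0.83 kJ/s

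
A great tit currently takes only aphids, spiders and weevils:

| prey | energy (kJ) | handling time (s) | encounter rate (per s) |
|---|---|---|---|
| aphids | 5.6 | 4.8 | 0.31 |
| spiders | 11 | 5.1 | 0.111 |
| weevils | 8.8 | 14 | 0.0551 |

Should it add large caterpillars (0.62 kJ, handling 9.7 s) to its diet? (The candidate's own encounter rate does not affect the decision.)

No

On aphids, spiders and weevils alone, R = ΣλE/(1+Σλh) = 3.442/3.825 = 0.8997 kJ/s.
large caterpillars: E/h = 0.62/9.7 = 0.06392 kJ/s.
Since 0.06392 < R, time spent handling large caterpillars is better spent searching.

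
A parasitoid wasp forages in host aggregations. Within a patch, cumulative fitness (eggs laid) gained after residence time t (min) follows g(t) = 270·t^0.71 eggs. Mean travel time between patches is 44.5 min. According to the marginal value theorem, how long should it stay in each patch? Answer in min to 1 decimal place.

108.9 min

Maximise g(t)/(T+t): set derivative to zero → g'(t)(T+t) = g(t).
g'(t) = 0.71·270·t^-0.29. Setting 0.71·270·t^-0.29 = 270·t^0.71/(44.5+t) gives 0.71(44.5+t) = t, so 0.29·t = 0.71×44.5.
t* = 0.71×44.5/0.29 = 108.9 min.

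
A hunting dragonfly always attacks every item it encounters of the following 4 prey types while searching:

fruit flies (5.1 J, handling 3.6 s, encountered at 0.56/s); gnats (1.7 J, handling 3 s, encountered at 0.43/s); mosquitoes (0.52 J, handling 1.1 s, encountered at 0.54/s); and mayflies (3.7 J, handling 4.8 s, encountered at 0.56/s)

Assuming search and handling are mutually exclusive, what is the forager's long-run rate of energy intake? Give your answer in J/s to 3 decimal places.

R = (0.56×5.1 + 0.43×1.7 + 0.54×0.52 + 0.56×3.7) / (1 + 0.56×3.6 + 0.43×3 + 0.54×1.1 + 0.56×4.8) = 5.94/7.588 = 0.7828 J/s.

0.783 J/s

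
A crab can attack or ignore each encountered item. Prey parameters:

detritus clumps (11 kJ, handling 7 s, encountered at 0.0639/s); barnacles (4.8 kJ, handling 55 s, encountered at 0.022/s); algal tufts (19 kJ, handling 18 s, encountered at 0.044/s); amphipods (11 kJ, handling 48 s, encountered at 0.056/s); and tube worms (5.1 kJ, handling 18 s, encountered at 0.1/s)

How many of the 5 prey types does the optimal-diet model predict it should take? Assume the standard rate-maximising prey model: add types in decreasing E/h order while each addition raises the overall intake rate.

2

Profitabilities (E/h, kJ/s): detritus clumps 1.57, algal tufts 1.06, tube worms 0.283, amphipods 0.229, barnacles 0.0873. Add prey in this order while the next type's profitability exceeds the intake rate on those already taken.
Rate on top 1: 0.4857. algal tufts: 1.06 > 0.4857 → include.
Rate on top 2: 0.6872. tube worms: 0.283 < 0.6872 → exclude; stop.
Optimal diet: detritus clumps, algal tufts — 2 of 5 types.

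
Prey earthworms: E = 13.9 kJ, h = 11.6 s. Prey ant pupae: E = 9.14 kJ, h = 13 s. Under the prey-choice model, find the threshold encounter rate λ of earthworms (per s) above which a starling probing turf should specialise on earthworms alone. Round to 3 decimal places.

Drop ant pupae once their profitability E₂/h₂ falls below the rate achievable on earthworms alone: E₂/h₂ = λE₁/(1 + λh₁).
Solve for λ: λE₁h₂ = E₂(1 + λh₁) → λ(E₁h₂ − E₂h₁) = E₂ → λ = E₂/(E₁h₂ − E₂h₁).
λ = 9.14/(13.9×13 − 9.14×11.6) = 9.14/74.68 = 0.1224 per s.

0.122 per s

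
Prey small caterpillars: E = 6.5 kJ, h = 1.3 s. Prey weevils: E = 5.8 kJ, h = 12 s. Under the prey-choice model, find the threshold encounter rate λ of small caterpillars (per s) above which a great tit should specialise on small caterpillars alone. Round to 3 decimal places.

0.082 per s

Drop weevils once their profitability E₂/h₂ falls below the rate achievable on small caterpillars alone: E₂/h₂ = λE₁/(1 + λh₁).
Solve for λ: λE₁h₂ = E₂(1 + λh₁) → λ(E₁h₂ − E₂h₁) = E₂ → λ = E₂/(E₁h₂ − E₂h₁).
λ = 5.8/(6.5×12 − 5.8×1.3) = 5.8/70.46 = 0.08232 per s.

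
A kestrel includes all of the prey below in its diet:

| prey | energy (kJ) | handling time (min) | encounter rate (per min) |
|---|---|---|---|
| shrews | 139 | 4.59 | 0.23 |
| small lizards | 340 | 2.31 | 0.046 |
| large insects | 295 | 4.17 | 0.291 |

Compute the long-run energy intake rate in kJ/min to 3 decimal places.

R = (0.23×139 + 0.046×340 + 0.291×295) / (1 + 0.23×4.59 + 0.046×2.31 + 0.291×4.17) = 133.5/3.375 = 39.54 kJ/min.

39.537 kJ/min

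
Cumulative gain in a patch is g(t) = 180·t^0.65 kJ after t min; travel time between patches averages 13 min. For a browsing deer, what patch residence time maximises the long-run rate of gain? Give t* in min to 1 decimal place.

By the marginal value theorem, leave when the instantaneous gain rate g'(t) equals the habitat-wide average g(t)/(T + t).
g'(t) = 0.65·180·t^-0.35. Setting 0.65·180·t^-0.35 = 180·t^0.65/(13+t) gives 0.65(13+t) = t, so 0.35·t = 0.65×13.
t* = 0.65×13/0.35 = 24.14 min.

24.1 min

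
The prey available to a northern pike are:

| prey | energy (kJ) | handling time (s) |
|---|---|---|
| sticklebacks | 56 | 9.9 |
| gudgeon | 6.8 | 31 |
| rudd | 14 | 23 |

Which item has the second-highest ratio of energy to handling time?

rudd

In descending order of E/h:
sticklebacks: 56/9.9 = 5.66 kJ/s
rudd: 14/23 = 0.609 kJ/s
gudgeon: 6.8/31 = 0.219 kJ/s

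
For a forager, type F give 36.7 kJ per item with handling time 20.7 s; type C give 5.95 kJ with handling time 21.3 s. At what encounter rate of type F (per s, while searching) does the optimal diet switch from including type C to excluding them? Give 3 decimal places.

0.009 per s

Drop type C once their profitability E₂/h₂ falls below the rate achievable on type F alone: E₂/h₂ = λE₁/(1 + λh₁).
Solve for λ: λE₁h₂ = E₂(1 + λh₁) → λ(E₁h₂ − E₂h₁) = E₂ → λ = E₂/(E₁h₂ − E₂h₁).
λ = 5.95/(36.7×21.3 − 5.95×20.7) = 5.95/658.5 = 0.009035 per s.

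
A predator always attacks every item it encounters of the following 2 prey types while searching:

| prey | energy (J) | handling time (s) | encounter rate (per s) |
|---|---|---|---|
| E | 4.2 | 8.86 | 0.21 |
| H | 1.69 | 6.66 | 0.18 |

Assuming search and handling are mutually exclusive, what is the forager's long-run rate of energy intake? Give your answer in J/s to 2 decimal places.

0.29 J/s

R = (0.21×4.2 + 0.18×1.69) / (1 + 0.21×8.86 + 0.18×6.66) = 1.186/4.059 = 0.2922 J/s.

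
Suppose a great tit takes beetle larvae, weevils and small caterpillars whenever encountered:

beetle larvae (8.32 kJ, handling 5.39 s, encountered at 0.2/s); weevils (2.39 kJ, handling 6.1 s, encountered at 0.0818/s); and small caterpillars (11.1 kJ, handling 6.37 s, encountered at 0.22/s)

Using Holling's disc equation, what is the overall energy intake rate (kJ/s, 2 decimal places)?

1.08 kJ/s

R = (0.2×8.32 + 0.0818×2.39 + 0.22×11.1) / (1 + 0.2×5.39 + 0.0818×6.1 + 0.22×6.37) = 4.302/3.978 = 1.081 kJ/s.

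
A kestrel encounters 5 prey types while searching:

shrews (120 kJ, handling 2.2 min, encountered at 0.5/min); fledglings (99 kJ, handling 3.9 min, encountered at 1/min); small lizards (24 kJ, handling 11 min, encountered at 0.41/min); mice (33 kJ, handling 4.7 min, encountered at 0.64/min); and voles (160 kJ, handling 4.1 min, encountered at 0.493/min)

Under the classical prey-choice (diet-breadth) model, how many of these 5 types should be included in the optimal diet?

Profitabilities (E/h, kJ/min): shrews 54.5, voles 39, fledglings 25.4, mice 7.02, small lizards 2.18. Add prey in this order while the next type's profitability exceeds the intake rate on those already taken.
Rate on top 1: 28.57. voles: 39 > 28.57 → include.
Rate on top 2: 33.7. fledglings: 25.4 < 33.7 → exclude; stop.
Optimal diet: shrews, voles — 2 of 5 types.

2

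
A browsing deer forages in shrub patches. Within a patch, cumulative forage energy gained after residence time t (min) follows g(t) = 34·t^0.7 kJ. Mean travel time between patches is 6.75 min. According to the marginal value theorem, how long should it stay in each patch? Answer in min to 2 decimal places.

Maximise g(t)/(T+t): set derivative to zero → g'(t)(T+t) = g(t).
g'(t) = 0.7·34·t^-0.3. Setting 0.7·34·t^-0.3 = 34·t^0.7/(6.75+t) gives 0.7(6.75+t) = t, so 0.30·t = 0.7×6.75.
t* = 0.7×6.75/0.30 = 15.75 min.

15.75 min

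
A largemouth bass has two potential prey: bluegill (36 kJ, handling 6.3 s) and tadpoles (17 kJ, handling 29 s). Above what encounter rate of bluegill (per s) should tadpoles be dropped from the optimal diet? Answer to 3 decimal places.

The zero-one rule: include tadpoles iff E₂/h₂ > λE₁/(1+λh₁). Equality gives the switch point.
λE₁h₂ = E₂ + λE₂h₁ ⇒ λ = E₂/(E₁h₂ − E₂h₁) = 17/(1044 − 107.1) = 0.01814 per s.

0.018 per s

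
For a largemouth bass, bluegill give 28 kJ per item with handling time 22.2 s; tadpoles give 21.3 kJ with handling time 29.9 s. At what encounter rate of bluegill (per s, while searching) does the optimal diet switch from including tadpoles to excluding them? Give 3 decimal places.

Drop tadpoles once their profitability E₂/h₂ falls below the rate achievable on bluegill alone: E₂/h₂ = λE₁/(1 + λh₁).
Solve for λ: λE₁h₂ = E₂(1 + λh₁) → λ(E₁h₂ − E₂h₁) = E₂ → λ = E₂/(E₁h₂ − E₂h₁).
λ = 21.3/(28×29.9 − 21.3×22.2) = 21.3/364.3 = 0.05846 per s.

0.058 per s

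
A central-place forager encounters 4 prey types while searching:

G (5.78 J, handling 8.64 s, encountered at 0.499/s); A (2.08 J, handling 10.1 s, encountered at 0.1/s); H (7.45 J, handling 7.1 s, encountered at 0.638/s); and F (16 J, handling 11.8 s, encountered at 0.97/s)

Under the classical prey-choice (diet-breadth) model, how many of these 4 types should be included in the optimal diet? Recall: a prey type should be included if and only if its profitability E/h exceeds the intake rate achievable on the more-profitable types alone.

1

E/h in descending order: F 1.36, H 1.05, G 0.669, A 0.206 J/s. The optimal diet is the largest prefix of this list for which every included type satisfies E_i/h_i > R on the types above it.
Rate on top 1: 1.247. H: 1.05 < 1.247 → exclude; stop.
Optimal diet: F — 1 of 4 types.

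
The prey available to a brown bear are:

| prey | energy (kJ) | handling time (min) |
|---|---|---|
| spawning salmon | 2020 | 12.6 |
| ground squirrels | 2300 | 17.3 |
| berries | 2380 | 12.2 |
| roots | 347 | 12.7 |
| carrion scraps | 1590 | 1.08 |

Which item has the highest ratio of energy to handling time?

Profitability E/h (kJ/min): spawning salmon = 2020/12.6 = 160, ground squirrels = 2300/17.3 = 133, berries = 2380/12.2 = 195, roots = 347/12.7 = 27.3, carrion scraps = 1590/1.08 = 1.47e+03.
Ranked: carrion scraps > berries > spawning salmon > ground squirrels > roots.

carrion scraps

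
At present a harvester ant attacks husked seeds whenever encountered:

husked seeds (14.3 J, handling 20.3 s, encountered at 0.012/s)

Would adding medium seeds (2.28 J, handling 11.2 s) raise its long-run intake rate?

Current rate: (0.012×14.3)/(1 + 0.012×20.3) = 0.138 J/s.
Profitability of medium seeds: 2.28/11.2 = 0.2036 J/s.
Since 0.2036 > R, including medium seeds increases the long-run rate.

Yes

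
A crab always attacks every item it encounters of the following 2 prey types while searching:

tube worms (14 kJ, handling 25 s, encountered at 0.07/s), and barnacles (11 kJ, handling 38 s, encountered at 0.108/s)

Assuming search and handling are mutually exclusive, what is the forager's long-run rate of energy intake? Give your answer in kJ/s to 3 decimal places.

R = Σλ_iE_i / (1 + Σλ_ih_i)
Numerator: 0.07×14 + 0.108×11 = 2.168
Denominator: 1 + 0.07×25 + 0.108×38 = 6.854
R = 2.168/6.854 = 0.3163 kJ/s

0.316 kJ/s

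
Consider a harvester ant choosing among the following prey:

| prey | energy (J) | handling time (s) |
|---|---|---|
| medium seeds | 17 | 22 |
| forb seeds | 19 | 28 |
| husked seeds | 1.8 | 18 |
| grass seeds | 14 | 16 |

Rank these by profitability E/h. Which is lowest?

husked seeds

Profitability E/h (J/s): medium seeds = 17/22 = 0.773, forb seeds = 19/28 = 0.679, husked seeds = 1.8/18 = 0.1, grass seeds = 14/16 = 0.875.
Ranked: grass seeds > medium seeds > forb seeds > husked seeds.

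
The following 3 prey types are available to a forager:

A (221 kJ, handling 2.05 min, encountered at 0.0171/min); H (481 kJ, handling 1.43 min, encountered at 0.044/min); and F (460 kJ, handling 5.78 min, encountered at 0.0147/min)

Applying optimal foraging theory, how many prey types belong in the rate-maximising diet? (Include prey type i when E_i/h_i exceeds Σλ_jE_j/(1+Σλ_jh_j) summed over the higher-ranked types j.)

Profitabilities (E/h, kJ/min): H 336, A 108, F 79.6. Add prey in this order while the next type's profitability exceeds the intake rate on those already taken.
Rate on top 1: 19.91. A: 108 > 19.91 → include.
Rate on top 2: 22.72. F: 79.6 > 22.72 → include.
Optimal diet: H, A, F — 3 of 3 types.

3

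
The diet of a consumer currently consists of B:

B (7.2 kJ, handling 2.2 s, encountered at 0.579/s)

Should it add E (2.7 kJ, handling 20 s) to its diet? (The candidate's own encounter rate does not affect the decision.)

No

Intake rate on the current diet: R = (0.579×7.2) / (1 + 0.579×2.2) = 4.169/2.274 = 1.833 kJ/s.
E: E/h = 2.7/20 = 0.135 kJ/s.
Since 0.135 < R, time spent handling E is better spent searching.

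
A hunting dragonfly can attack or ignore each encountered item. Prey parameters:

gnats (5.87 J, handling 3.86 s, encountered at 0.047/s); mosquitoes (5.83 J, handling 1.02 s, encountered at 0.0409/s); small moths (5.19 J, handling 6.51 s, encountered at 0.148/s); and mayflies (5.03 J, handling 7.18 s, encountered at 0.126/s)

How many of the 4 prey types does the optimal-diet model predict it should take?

4

E/h in descending order: mosquitoes 5.72, gnats 1.52, small moths 0.797, mayflies 0.701 J/s. The optimal diet is the largest prefix of this list for which every included type satisfies E_i/h_i > R on the types above it.
Rate on top 1: 0.2289. gnats: 1.52 > 0.2289 → include.
Rate on top 2: 0.4205. small moths: 0.797 > 0.4205 → include.
Rate on top 3: 0.5865. mayflies: 0.701 > 0.5865 → include.
Optimal diet: mosquitoes, gnats, small moths, mayflies — 4 of 4 types.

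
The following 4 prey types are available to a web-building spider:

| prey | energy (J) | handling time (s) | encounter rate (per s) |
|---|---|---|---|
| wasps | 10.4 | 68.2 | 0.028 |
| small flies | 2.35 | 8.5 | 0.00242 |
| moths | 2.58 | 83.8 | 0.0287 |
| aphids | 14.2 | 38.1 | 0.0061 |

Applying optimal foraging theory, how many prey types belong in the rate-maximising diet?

Profitabilities (E/h, J/s): aphids 0.373, small flies 0.276, wasps 0.152, moths 0.0308. Add prey in this order while the next type's profitability exceeds the intake rate on those already taken.
Rate on top 1: 0.07029. small flies: 0.276 > 0.07029 → include.
Rate on top 2: 0.07367. wasps: 0.152 > 0.07367 → include.
Rate on top 3: 0.1213. moths: 0.0308 < 0.1213 → exclude; stop.
Optimal diet: aphids, small flies, wasps — 3 of 4 types.

3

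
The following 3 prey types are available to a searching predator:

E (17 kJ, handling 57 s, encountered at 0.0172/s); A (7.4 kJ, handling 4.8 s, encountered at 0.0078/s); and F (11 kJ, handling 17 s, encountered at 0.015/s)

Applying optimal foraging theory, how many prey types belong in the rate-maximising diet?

3

Rank by E/h (kJ/s): A 1.54, F 0.647, E 0.298. Include each in turn until the next type's E/h falls below the running intake rate.
Rate on top 1: 0.05564. F: 0.647 > 0.05564 → include.
Rate on top 2: 0.1723. E: 0.298 > 0.1723 → include.
Optimal diet: A, F, E — 3 of 3 types.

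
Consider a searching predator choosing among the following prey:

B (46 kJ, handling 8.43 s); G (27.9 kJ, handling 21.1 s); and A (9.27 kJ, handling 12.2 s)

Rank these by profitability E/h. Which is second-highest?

Profitability E/h (kJ/s): B = 46/8.43 = 5.46, G = 27.9/21.1 = 1.32, A = 9.27/12.2 = 0.76.
Ranked: B > G > A.

G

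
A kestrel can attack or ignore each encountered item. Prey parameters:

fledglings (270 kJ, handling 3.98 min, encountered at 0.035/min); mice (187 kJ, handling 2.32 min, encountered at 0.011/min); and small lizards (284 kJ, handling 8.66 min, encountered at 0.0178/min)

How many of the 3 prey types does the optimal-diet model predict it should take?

3

Profitabilities (E/h, kJ/min): mice 80.6, fledglings 67.8, small lizards 32.8. Add prey in this order while the next type's profitability exceeds the intake rate on those already taken.
Rate on top 1: 2.006. fledglings: 67.8 > 2.006 → include.
Rate on top 2: 9.879. small lizards: 32.8 > 9.879 → include.
Optimal diet: mice, fledglings, small lizards — 3 of 3 types.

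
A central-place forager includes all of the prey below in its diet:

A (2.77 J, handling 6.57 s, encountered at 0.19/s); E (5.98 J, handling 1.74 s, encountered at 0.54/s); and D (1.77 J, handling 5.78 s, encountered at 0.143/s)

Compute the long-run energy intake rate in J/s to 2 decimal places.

R = (0.19×2.77 + 0.54×5.98 + 0.143×1.77) / (1 + 0.19×6.57 + 0.54×1.74 + 0.143×5.78) = 4.009/4.014 = 0.9985 J/s.

1.00 J/s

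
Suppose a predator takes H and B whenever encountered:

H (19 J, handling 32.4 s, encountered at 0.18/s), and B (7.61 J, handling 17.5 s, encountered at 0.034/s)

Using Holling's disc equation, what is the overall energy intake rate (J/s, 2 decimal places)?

R = (0.18×19 + 0.034×7.61) / (1 + 0.18×32.4 + 0.034×17.5) = 3.679/7.427 = 0.4953 J/s.

0.50 J/s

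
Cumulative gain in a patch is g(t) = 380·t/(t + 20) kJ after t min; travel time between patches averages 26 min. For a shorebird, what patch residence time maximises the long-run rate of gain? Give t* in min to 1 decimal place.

By the marginal value theorem, leave when the instantaneous gain rate g'(t) equals the habitat-wide average g(t)/(T + t).
g'(t) = 380·20/(t + 20)². Setting 380·20/(t+20)² = 380t/[(t+20)(26+t)] gives 20(26+t) = t(t+20), so t² = 20×26 = 520.
t* = √520 = 22.8 min.

22.8 min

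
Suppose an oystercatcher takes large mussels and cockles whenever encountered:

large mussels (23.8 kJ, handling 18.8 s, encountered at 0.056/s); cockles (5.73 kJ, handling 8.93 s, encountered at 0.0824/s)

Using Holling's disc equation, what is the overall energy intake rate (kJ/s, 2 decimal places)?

0.65 kJ/s

R = Σλ_iE_i / (1 + Σλ_ih_i)
Numerator: 0.056×23.8 + 0.0824×5.73 = 1.805
Denominator: 1 + 0.056×18.8 + 0.0824×8.93 = 2.789
R = 1.805/2.789 = 0.6473 kJ/s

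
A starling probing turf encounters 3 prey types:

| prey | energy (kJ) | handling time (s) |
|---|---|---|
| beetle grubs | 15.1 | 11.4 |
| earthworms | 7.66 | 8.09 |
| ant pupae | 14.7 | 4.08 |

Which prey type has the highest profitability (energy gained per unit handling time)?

Profitability E/h (kJ/s): beetle grubs = 15.1/11.4 = 1.32, earthworms = 7.66/8.09 = 0.947, ant pupae = 14.7/4.08 = 3.6.
Ranked: ant pupae > beetle grubs > earthworms.

ant pupae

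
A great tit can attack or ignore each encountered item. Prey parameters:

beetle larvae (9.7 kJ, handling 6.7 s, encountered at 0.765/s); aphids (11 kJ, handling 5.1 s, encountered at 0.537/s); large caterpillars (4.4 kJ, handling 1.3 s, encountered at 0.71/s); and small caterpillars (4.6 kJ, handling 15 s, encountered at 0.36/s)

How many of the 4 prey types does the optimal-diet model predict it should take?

2

Profitabilities (E/h, kJ/s): large caterpillars 3.38, aphids 2.16, beetle larvae 1.45, small caterpillars 0.307. Add prey in this order while the next type's profitability exceeds the intake rate on those already taken.
Rate on top 1: 1.625. aphids: 2.16 > 1.625 → include.
Rate on top 2: 1.937. beetle larvae: 1.45 < 1.937 → exclude; stop.
Optimal diet: large caterpillars, aphids — 2 of 4 types.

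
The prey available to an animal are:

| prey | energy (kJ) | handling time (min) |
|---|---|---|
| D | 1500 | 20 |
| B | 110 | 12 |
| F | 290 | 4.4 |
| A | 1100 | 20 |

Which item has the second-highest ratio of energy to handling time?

F

Profitability E/h (kJ/min): D = 1500/20 = 75, B = 110/12 = 9.17, F = 290/4.4 = 65.9, A = 1100/20 = 55.
Ranked: D > F > A > B.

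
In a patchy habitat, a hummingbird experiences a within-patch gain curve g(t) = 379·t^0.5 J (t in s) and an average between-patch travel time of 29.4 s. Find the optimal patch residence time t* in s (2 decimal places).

29.40 s

By the marginal value theorem, leave when the instantaneous gain rate g'(t) equals the habitat-wide average g(t)/(T + t).
g'(t) = 0.5·379·t^-0.5. Setting 0.5·379·t^-0.5 = 379·t^0.5/(29.4+t) gives 0.5(29.4+t) = t, so 0.50·t = 0.5×29.4.
t* = 0.5×29.4/0.50 = 29.4 s.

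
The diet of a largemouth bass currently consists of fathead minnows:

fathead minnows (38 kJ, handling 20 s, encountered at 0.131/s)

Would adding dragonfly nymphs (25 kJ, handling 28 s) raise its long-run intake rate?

No

Current rate: (0.131×38)/(1 + 0.131×20) = 1.375 kJ/s.
Profitability of dragonfly nymphs: 25/28 = 0.8929 kJ/s.
Since 0.8929 < R, time spent handling dragonfly nymphs is better spent searching.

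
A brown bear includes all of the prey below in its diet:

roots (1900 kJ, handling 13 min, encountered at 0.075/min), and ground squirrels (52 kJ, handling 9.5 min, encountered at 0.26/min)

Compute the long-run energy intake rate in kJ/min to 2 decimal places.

R = (0.075×1900 + 0.26×52) / (1 + 0.075×13 + 0.26×9.5) = 156/4.445 = 35.1 kJ/min.

35.10 kJ/min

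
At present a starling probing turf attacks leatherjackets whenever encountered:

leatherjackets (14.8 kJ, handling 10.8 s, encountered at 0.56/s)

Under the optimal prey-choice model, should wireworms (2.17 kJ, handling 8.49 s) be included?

Current rate: (0.56×14.8)/(1 + 0.56×10.8) = 1.176 kJ/s.
Profitability of wireworms: 2.17/8.49 = 0.2556 kJ/s.
Since 0.2556 < R, time spent handling wireworms is better spent searching.

No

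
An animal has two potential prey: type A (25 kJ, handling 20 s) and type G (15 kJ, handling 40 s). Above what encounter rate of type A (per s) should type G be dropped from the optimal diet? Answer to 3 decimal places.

The zero-one rule: include type G iff E₂/h₂ > λE₁/(1+λh₁). Equality gives the switch point.
λE₁h₂ = E₂ + λE₂h₁ ⇒ λ = E₂/(E₁h₂ − E₂h₁) = 15/(1000 − 300) = 0.02143 per s.

0.021 per s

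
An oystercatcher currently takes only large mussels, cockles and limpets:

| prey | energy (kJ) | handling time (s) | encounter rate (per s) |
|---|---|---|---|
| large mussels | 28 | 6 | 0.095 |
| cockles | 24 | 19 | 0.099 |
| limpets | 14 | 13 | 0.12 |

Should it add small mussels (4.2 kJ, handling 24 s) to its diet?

On large mussels, cockles and limpets alone, R = ΣλE/(1+Σλh) = 6.716/5.011 = 1.34 kJ/s.
Profitability of small mussels: 4.2/24 = 0.175 kJ/s.
Since 0.175 < R, time spent handling small mussels is better spent searching.

No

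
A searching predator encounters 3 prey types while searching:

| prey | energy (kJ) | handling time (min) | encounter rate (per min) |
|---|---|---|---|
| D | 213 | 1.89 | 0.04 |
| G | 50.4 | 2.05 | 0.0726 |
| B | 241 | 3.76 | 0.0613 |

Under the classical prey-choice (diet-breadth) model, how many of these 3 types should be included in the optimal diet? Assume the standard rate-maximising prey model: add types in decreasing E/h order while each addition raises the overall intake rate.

3

Profitabilities (E/h, kJ/min): D 113, B 64.1, G 24.6. Add prey in this order while the next type's profitability exceeds the intake rate on those already taken.
Rate on top 1: 7.921. B: 64.1 > 7.921 → include.
Rate on top 2: 17.83. G: 24.6 > 17.83 → include.
Optimal diet: D, B, G — 3 of 3 types.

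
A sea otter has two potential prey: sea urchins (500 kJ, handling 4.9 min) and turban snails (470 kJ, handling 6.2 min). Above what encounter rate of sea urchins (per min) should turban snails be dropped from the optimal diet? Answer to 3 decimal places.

The zero-one rule: include turban snails iff E₂/h₂ > λE₁/(1+λh₁). Equality gives the switch point.
λE₁h₂ = E₂ + λE₂h₁ ⇒ λ = E₂/(E₁h₂ − E₂h₁) = 470/(3100 − 2303) = 0.5897 per min.

0.590 per min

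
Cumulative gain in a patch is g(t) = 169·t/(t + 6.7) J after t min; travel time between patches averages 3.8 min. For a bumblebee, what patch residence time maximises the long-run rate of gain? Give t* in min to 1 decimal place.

5.0 min

By the marginal value theorem, leave when the instantaneous gain rate g'(t) equals the habitat-wide average g(t)/(T + t).
g'(t) = 169·6.7/(t + 6.7)². Setting 169·6.7/(t+6.7)² = 169t/[(t+6.7)(3.8+t)] gives 6.7(3.8+t) = t(t+6.7), so t² = 6.7×3.8 = 25.46.
t* = √25.46 = 5.046 min.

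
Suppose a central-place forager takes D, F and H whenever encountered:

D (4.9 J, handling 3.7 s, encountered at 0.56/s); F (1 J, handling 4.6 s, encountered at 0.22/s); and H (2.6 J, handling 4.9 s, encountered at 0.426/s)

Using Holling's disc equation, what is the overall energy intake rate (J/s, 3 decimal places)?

0.660 J/s

R = (0.56×4.9 + 0.22×1 + 0.426×2.6) / (1 + 0.56×3.7 + 0.22×4.6 + 0.426×4.9) = 4.072/6.171 = 0.6598 J/s.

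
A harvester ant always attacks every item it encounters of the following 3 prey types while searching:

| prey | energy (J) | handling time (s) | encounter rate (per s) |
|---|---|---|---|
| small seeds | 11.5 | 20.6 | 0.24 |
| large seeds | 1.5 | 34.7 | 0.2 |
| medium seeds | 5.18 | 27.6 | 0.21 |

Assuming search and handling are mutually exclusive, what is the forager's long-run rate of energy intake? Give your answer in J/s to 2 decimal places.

R = Σλ_iE_i / (1 + Σλ_ih_i)
Numerator: 0.24×11.5 + 0.2×1.5 + 0.21×5.18 = 4.148
Denominator: 1 + 0.24×20.6 + 0.2×34.7 + 0.21×27.6 = 18.68
R = 4.148/18.68 = 0.222 J/s

0.22 J/s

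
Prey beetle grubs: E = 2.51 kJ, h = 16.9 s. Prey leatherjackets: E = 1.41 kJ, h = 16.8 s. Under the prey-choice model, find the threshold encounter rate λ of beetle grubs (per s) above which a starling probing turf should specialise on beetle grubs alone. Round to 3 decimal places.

At the threshold, the rate on beetle grubs alone equals the profitability of leatherjackets: λ·2.51/(1 + λ·16.9) = 1.41/16.8 = 0.08393.
Rearranging, λ(2.51 − 0.08393×16.9) = 0.08393, so λ = 0.08393/1.092 = 0.07689 per s.

0.077 per s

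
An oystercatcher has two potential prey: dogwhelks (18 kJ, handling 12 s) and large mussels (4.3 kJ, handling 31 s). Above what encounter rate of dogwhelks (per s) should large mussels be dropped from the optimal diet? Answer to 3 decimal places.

The zero-one rule: include large mussels iff E₂/h₂ > λE₁/(1+λh₁). Equality gives the switch point.
λE₁h₂ = E₂ + λE₂h₁ ⇒ λ = E₂/(E₁h₂ − E₂h₁) = 4.3/(558 − 51.6) = 0.008491 per s.

0.008 per s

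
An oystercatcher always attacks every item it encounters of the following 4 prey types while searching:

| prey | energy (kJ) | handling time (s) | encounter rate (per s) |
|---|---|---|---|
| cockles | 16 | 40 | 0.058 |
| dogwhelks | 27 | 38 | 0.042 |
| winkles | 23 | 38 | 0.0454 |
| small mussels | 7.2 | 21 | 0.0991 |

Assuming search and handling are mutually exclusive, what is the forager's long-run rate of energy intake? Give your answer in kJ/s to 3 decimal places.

0.438 kJ/s

R = Σλ_iE_i / (1 + Σλ_ih_i)
Numerator: 0.058×16 + 0.042×27 + 0.0454×23 + 0.0991×7.2 = 3.82
Denominator: 1 + 0.058×40 + 0.042×38 + 0.0454×38 + 0.0991×21 = 8.722
R = 3.82/8.722 = 0.4379 kJ/s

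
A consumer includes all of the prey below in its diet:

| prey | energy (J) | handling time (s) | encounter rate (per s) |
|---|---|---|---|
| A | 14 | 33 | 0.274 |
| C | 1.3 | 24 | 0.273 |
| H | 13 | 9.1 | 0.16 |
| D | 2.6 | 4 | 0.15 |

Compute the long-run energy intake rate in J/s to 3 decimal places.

0.357 J/s

R = Σλ_iE_i / (1 + Σλ_ih_i)
Numerator: 0.274×14 + 0.273×1.3 + 0.16×13 + 0.15×2.6 = 6.661
Denominator: 1 + 0.274×33 + 0.273×24 + 0.16×9.1 + 0.15×4 = 18.65
R = 6.661/18.65 = 0.3572 J/s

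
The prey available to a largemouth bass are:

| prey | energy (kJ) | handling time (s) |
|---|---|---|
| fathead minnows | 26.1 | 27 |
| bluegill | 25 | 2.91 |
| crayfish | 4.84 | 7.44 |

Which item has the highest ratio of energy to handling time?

bluegill

In descending order of E/h:
bluegill: 25/2.91 = 8.59 kJ/s
fathead minnows: 26.1/27 = 0.967 kJ/s
crayfish: 4.84/7.44 = 0.651 kJ/s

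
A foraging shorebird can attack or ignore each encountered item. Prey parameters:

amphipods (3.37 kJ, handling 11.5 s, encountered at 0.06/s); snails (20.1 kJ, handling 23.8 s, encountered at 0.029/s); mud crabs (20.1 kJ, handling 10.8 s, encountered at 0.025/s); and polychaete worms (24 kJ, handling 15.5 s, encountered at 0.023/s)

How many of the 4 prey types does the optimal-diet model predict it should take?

3

E/h in descending order: mud crabs 1.86, polychaete worms 1.55, snails 0.845, amphipods 0.293 kJ/s. The optimal diet is the largest prefix of this list for which every included type satisfies E_i/h_i > R on the types above it.
Rate on top 1: 0.3957. polychaete worms: 1.55 > 0.3957 → include.
Rate on top 2: 0.6483. snails: 0.845 > 0.6483 → include.
Rate on top 3: 0.7068. amphipods: 0.293 < 0.7068 → exclude; stop.
Optimal diet: mud crabs, polychaete worms, snails — 3 of 4 types.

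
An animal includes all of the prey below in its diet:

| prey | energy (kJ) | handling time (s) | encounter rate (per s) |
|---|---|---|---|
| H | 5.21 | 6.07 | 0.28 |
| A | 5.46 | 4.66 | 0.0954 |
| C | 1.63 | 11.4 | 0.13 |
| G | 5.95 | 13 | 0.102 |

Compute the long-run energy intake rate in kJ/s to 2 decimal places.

R = (0.28×5.21 + 0.0954×5.46 + 0.13×1.63 + 0.102×5.95) / (1 + 0.28×6.07 + 0.0954×4.66 + 0.13×11.4 + 0.102×13) = 2.798/5.952 = 0.4702 kJ/s.

0.47 kJ/s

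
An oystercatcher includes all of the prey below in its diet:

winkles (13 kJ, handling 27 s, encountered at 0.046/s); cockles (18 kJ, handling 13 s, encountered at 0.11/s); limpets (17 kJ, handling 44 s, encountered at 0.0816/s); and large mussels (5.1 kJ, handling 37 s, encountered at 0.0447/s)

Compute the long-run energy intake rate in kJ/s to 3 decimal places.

0.470 kJ/s

R = Σλ_iE_i / (1 + Σλ_ih_i)
Numerator: 0.046×13 + 0.11×18 + 0.0816×17 + 0.0447×5.1 = 4.193
Denominator: 1 + 0.046×27 + 0.11×13 + 0.0816×44 + 0.0447×37 = 8.916
R = 4.193/8.916 = 0.4703 kJ/s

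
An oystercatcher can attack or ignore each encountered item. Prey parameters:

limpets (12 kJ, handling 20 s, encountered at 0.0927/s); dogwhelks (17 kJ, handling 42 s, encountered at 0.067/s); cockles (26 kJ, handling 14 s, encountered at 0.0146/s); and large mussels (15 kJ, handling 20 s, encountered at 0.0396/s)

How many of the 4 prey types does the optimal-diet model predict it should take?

Rank by E/h (kJ/s): cockles 1.86, large mussels 0.75, limpets 0.6, dogwhelks 0.405. Include each in turn until the next type's E/h falls below the running intake rate.
Rate on top 1: 0.3152. large mussels: 0.75 > 0.3152 → include.
Rate on top 2: 0.4877. limpets: 0.6 > 0.4877 → include.
Rate on top 3: 0.5418. dogwhelks: 0.405 < 0.5418 → exclude; stop.
Optimal diet: cockles, large mussels, limpets — 3 of 4 types.

3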